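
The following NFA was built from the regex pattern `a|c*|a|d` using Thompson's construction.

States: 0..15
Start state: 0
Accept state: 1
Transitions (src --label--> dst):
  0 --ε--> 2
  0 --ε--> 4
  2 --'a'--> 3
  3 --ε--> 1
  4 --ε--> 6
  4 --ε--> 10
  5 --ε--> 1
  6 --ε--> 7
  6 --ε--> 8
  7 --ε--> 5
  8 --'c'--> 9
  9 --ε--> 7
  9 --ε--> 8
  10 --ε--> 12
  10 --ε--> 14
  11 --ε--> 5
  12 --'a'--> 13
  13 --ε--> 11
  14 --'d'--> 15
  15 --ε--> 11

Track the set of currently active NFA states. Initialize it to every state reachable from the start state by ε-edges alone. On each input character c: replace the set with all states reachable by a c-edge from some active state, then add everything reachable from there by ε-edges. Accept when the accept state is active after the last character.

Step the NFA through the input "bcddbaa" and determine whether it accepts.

initial (ε-close {0}): {0,1,2,4,5,6,7,8,10,12,14}
'b' @ 1: {}  — state set empty
rest 'cddbaa' ignored (set empty)
end set {} — state 1 not in

Answer: REJECT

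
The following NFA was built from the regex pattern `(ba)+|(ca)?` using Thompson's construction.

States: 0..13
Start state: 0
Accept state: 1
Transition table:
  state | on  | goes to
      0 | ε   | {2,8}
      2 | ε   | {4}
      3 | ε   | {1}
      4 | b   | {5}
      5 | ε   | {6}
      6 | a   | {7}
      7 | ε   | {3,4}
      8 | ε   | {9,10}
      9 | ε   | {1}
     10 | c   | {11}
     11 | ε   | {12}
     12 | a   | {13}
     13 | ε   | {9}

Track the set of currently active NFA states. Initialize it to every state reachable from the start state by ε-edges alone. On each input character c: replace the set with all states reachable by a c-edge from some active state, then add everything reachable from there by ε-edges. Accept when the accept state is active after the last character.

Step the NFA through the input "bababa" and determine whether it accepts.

Answer: ACCEPT

Trace:
initial (ε-close {0}): {0,1,2,4,8,9,10}
'b' @ 1: {5,6}
'a' @ 2: {1,3,4,7}  (accept∈set)
'b' @ 3: {5,6}
'a' @ 4: {1,3,4,7}  (accept∈set)
'b' @ 5: {5,6}
'a' @ 6: {1,3,4,7}  (accept∈set)
final: {1,3,4,7}; accept 1 in set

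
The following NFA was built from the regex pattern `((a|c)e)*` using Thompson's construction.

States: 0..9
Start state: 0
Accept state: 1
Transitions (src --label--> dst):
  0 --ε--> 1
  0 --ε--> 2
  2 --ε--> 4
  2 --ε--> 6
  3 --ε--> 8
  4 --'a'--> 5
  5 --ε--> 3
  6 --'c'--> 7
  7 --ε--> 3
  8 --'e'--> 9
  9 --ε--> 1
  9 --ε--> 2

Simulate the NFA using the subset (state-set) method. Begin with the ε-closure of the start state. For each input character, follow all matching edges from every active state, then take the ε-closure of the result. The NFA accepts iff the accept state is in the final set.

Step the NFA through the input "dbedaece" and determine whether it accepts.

Answer: REJECT

Derivation:
initial (ε-close {0}): {0,1,2,4,6}
'd' @ 1: {}  — dead — no transitions
rest 'bedaece' ignored (set empty)
after full input: {}  (accept=1 not in)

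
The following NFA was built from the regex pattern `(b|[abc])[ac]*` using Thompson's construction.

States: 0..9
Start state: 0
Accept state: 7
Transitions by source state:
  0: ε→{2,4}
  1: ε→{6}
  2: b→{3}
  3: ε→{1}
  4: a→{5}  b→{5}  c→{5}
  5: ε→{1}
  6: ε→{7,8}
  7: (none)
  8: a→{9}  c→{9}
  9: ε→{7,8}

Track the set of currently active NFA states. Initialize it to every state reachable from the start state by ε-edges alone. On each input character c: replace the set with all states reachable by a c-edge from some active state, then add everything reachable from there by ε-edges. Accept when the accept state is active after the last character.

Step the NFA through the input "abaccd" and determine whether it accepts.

start: ε-closure({0}) = {0,2,4}
'a' @ 1: {1,5,6,7,8}  [accepting]
'b' @ 2: {}  — dead — no transitions
rest 'accd' ignored (set empty)
final: {}; accept 7 not in set

Answer: REJECT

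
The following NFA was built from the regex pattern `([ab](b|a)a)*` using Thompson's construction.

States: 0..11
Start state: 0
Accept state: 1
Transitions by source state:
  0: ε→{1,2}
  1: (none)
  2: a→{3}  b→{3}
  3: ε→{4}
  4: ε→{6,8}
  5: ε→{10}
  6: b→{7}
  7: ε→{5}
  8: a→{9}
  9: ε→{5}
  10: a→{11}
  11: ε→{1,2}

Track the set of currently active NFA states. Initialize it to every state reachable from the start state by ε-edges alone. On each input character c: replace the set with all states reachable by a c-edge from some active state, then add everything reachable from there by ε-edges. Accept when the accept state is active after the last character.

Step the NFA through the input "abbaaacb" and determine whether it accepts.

Answer: REJECT

Steps:
start: ε-closure({0}) = {0,1,2}
'a' @ 1: {3,4,6,8}
'b' @ 2: {5,7,10}
'b' @ 3: {}  — state set empty
rest 'aaacb' ignored (set empty)
final: {}; accept 1 not in set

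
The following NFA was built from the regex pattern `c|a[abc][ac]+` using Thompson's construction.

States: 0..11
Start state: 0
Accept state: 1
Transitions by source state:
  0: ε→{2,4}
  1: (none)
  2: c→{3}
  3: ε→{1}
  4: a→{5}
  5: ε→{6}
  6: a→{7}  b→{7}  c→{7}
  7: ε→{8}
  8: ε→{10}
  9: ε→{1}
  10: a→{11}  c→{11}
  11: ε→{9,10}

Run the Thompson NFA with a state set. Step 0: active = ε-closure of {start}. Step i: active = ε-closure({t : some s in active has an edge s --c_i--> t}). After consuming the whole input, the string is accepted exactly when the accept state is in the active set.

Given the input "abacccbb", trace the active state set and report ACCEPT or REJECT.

Answer: REJECT

Steps:
start: ε-closure({0}) = {0,2,4}
'a' @ 1: {5,6}
'b' @ 2: {7,8,10}
'a' @ 3: {1,9,10,11}  (accept∈set)
'c' @ 4: {1,9,10,11}  (accept∈set)
'c' @ 5: {1,9,10,11}  (accept∈set)
'c' @ 6: {1,9,10,11}  (accept∈set)
'b' @ 7: {}  — dead — no transitions
rest 'b' ignored (set empty)
after full input: {}  (accept=1 not in)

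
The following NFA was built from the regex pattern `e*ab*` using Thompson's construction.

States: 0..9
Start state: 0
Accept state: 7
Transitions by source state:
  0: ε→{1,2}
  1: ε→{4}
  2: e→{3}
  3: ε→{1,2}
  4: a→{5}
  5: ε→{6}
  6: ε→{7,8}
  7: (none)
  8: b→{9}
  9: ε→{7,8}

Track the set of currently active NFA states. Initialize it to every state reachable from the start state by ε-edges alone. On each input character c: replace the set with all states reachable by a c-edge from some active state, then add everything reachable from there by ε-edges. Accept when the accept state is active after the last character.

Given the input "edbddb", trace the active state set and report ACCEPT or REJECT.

Answer: REJECT

Trace:
initial (ε-close {0}): {0,1,2,4}
'e' @ 1: {1,2,3,4}
'd' @ 2: {}  — dead — no transitions
rest 'bddb' ignored (set empty)
final: {}; accept 7 not in set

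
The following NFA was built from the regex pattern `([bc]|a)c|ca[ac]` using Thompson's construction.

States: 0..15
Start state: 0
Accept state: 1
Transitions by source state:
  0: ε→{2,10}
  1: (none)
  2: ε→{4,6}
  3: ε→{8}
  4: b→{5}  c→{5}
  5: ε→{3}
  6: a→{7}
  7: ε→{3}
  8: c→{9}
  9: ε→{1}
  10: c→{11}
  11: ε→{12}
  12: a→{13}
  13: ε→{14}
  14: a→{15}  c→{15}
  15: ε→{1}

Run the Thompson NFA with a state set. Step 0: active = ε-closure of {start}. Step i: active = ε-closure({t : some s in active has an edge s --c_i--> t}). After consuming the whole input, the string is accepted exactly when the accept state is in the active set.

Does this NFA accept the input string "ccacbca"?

Answer: REJECT

Trace:
start: ε-closure({0}) = {0,2,4,6,10}
'c' @ 1: {3,5,8,11,12}
'c' @ 2: {1,9}  ✓accept
'a' @ 3: {}  — dead — no transitions
rest 'cbca' ignored (set empty)
final: {}; accept 1 not in set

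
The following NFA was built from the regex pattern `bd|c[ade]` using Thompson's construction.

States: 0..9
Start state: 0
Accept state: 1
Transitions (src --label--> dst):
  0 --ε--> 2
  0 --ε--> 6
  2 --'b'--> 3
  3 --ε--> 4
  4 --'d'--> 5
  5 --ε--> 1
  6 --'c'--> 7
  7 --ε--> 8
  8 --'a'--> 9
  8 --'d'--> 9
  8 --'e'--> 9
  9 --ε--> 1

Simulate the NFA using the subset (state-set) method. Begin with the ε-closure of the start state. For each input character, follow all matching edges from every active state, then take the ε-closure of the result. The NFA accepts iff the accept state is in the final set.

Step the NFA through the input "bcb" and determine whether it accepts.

Answer: REJECT

Trace:
initial (ε-close {0}): {0,2,6}
'b' @ 1: {3,4}
'c' @ 2: {}  — no active states
rest 'b' ignored (set empty)
final: {}; accept 1 not in set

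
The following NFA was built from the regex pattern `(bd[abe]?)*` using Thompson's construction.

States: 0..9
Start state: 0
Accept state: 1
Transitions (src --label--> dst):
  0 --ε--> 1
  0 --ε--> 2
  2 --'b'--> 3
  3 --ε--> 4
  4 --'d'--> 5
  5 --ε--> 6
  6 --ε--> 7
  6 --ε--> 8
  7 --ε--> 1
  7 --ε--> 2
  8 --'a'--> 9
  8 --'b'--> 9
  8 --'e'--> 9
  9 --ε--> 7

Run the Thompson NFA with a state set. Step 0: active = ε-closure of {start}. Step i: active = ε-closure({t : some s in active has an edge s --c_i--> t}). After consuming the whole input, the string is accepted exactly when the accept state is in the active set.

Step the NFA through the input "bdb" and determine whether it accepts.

start: ε-closure({0}) = {0,1,2}
'b' @ 1: {3,4}
'd' @ 2: {1,2,5,6,7,8}  [accepting]
'b' @ 3: {1,2,3,4,7,9}  [accepting]
final: {1,2,3,4,7,9}; accept 1 in set

Answer: ACCEPT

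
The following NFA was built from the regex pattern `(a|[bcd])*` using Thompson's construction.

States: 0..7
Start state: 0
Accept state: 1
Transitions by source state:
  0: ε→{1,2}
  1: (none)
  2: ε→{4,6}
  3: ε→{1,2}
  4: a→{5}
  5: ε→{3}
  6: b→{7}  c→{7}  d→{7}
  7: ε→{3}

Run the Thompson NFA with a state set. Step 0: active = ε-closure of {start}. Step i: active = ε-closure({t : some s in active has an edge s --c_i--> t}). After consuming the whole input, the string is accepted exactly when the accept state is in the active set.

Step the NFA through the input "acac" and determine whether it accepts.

S₀ = ε-closure({0}) = {0,1,2,4,6}
'a' @ 1: {1,2,3,4,5,6}  [accepting]
'c' @ 2: {1,2,3,4,6,7}  [accepting]
'a' @ 3: {1,2,3,4,5,6}  [accepting]
'c' @ 4: {1,2,3,4,6,7}  [accepting]
end set {1,2,3,4,6,7} — state 1 in

Answer: ACCEPT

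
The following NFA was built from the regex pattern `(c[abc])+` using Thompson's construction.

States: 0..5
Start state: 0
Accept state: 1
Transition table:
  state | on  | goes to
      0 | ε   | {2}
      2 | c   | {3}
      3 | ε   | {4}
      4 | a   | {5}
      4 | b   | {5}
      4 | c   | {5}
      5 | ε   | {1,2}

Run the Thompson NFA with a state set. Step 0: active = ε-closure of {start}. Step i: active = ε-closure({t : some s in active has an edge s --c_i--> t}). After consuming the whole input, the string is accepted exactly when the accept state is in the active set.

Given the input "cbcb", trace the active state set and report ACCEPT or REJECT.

start: ε-closure({0}) = {0,2}
'c' @ 1: {3,4}
'b' @ 2: {1,2,5}  ✓accept
'c' @ 3: {3,4}
'b' @ 4: {1,2,5}  ✓accept
end set {1,2,5} — state 1 in

Answer: ACCEPT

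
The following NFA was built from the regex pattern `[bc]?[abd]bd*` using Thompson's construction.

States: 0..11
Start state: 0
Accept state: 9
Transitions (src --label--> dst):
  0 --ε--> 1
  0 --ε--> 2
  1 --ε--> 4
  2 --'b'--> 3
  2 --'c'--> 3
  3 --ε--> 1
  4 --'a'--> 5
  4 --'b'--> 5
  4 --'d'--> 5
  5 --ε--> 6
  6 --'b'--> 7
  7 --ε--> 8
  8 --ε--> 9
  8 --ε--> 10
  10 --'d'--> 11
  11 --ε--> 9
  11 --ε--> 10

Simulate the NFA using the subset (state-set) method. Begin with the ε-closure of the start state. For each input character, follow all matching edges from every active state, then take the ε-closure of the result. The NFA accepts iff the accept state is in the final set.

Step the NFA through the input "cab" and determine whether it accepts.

initial (ε-close {0}): {0,1,2,4}
'c' @ 1: {1,3,4}
'a' @ 2: {5,6}
'b' @ 3: {7,8,9,10}  (accept∈set)
end set {7,8,9,10} — state 9 in

Answer: ACCEPT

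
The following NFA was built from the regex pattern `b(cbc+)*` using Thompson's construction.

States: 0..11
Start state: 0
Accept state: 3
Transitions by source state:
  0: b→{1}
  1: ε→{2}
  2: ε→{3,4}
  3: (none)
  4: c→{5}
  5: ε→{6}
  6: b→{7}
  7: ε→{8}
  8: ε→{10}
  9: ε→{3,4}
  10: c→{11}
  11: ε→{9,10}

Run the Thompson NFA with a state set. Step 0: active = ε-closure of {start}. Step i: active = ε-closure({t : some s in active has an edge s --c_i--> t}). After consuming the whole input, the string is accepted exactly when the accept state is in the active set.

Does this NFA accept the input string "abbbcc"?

initial (ε-close {0}): {0}
'a' @ 1: {}  — no active states
rest 'bbbcc' ignored (set empty)
after full input: {}  (accept=3 not in)

Answer: REJECT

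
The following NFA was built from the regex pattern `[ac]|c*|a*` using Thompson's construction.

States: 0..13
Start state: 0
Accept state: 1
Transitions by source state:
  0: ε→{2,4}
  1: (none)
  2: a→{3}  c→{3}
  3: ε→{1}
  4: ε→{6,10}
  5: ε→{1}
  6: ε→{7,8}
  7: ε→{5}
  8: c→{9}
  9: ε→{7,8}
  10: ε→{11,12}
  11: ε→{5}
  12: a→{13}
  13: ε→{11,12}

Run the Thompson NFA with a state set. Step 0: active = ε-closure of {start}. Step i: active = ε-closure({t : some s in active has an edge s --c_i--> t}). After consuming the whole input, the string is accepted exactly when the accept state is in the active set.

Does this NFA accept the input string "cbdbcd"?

start: ε-closure({0}) = {0,1,2,4,5,6,7,8,10,11,12}
'c' @ 1: {1,3,5,7,8,9}  [accepting]
'b' @ 2: {}  — dead — no transitions
rest 'dbcd' ignored (set empty)
after full input: {}  (accept=1 not in)

Answer: REJECT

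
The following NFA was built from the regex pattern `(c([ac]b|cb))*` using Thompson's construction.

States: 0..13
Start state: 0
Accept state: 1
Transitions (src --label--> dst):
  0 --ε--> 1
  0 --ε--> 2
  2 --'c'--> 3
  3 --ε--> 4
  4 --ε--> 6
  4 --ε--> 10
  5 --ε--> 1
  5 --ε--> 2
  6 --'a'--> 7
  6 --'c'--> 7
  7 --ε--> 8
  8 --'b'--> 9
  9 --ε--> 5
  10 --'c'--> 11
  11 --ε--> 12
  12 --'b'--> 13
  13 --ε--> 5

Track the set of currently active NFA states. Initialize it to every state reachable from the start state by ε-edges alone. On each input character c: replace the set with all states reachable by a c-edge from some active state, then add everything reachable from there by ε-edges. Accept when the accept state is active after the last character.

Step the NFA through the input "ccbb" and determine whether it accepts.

start: ε-closure({0}) = {0,1,2}
'c' @ 1: {3,4,6,10}
'c' @ 2: {7,8,11,12}
'b' @ 3: {1,2,5,9,13}  (accept∈set)
'b' @ 4: {}  — no active states
end set {} — state 1 not in

Answer: REJECT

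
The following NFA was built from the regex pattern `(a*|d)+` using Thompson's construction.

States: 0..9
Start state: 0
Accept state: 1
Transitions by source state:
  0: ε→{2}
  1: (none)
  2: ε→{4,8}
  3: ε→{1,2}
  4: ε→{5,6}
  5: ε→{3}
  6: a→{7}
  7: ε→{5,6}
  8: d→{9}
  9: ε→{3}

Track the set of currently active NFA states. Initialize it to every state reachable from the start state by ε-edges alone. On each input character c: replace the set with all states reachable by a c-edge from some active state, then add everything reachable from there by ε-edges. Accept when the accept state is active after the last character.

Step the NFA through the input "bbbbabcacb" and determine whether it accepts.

Answer: REJECT

Derivation:
initial (ε-close {0}): {0,1,2,3,4,5,6,8}
'b' @ 1: {}  — state set empty
rest 'bbbabcacb' ignored (set empty)
final: {}; accept 1 not in set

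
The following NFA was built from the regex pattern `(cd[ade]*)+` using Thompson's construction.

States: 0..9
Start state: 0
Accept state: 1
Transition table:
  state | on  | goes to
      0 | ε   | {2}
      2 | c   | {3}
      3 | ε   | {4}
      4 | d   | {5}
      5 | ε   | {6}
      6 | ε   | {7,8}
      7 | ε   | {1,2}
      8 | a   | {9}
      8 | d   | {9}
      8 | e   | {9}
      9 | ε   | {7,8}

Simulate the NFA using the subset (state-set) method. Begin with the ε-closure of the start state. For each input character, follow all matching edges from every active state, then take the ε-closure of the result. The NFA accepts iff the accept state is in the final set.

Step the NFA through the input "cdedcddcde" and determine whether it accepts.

start: ε-closure({0}) = {0,2}
'c' @ 1: {3,4}
'd' @ 2: {1,2,5,6,7,8}  ✓accept
'e' @ 3: {1,2,7,8,9}  ✓accept
'd' @ 4: {1,2,7,8,9}  ✓accept
'c' @ 5: {3,4}
'd' @ 6: {1,2,5,6,7,8}  ✓accept
'd' @ 7: {1,2,7,8,9}  ✓accept
'c' @ 8: {3,4}
'd' @ 9: {1,2,5,6,7,8}  ✓accept
'e' @ 10: {1,2,7,8,9}  ✓accept
end set {1,2,7,8,9} — state 1 in

Answer: ACCEPT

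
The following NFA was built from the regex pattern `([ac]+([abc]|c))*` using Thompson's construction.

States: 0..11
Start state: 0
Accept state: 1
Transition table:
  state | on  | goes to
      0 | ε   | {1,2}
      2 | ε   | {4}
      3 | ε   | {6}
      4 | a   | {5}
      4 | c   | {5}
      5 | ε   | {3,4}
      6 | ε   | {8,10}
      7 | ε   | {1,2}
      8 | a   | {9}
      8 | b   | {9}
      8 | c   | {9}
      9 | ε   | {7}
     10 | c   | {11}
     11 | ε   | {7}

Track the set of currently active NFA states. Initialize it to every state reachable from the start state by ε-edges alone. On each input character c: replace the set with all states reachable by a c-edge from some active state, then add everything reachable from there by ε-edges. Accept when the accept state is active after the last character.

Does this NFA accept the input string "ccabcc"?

initial (ε-close {0}): {0,1,2,4}
'c' @ 1: {3,4,5,6,8,10}
'c' @ 2: {1,2,3,4,5,6,7,8,9,10,11}  (accept∈set)
'a' @ 3: {1,2,3,4,5,6,7,8,9,10}  (accept∈set)
'b' @ 4: {1,2,4,7,9}  (accept∈set)
'c' @ 5: {3,4,5,6,8,10}
'c' @ 6: {1,2,3,4,5,6,7,8,9,10,11}  (accept∈set)
after full input: {1,2,3,4,5,6,7,8,9,10,11}  (accept=1 in)

Answer: ACCEPT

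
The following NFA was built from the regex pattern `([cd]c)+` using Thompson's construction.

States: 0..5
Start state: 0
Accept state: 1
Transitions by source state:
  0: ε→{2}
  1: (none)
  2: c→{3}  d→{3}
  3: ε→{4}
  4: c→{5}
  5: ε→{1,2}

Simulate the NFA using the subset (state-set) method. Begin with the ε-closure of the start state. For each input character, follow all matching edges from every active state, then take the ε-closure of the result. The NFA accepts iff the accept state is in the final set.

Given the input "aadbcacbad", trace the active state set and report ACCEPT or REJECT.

initial (ε-close {0}): {0,2}
'a' @ 1: {}  — no active states
rest 'adbcacbad' ignored (set empty)
end set {} — state 1 not in

Answer: REJECT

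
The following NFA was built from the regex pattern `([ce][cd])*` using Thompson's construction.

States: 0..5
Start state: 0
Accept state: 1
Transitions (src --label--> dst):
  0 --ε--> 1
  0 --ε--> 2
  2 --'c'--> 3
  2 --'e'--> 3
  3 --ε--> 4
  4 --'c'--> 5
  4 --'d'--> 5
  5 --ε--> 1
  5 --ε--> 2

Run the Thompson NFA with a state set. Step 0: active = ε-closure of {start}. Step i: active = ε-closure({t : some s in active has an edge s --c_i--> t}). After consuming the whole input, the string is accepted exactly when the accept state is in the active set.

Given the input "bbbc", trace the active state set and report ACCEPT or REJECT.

S₀ = ε-closure({0}) = {0,1,2}
'b' @ 1: {}  — no active states
rest 'bbc' ignored (set empty)
end set {} — state 1 not in

Answer: REJECT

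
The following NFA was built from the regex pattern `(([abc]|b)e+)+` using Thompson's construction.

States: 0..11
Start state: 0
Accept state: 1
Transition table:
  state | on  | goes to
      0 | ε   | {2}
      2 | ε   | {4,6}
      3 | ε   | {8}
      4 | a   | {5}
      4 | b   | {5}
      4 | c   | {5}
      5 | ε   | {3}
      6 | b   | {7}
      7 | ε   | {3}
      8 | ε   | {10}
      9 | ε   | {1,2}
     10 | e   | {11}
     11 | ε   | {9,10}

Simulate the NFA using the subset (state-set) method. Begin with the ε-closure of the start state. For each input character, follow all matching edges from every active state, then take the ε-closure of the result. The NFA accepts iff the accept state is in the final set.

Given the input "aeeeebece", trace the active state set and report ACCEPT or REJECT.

Answer: ACCEPT

Derivation:
S₀ = ε-closure({0}) = {0,2,4,6}
'a' @ 1: {3,5,8,10}
'e' @ 2: {1,2,4,6,9,10,11}  ✓accept
'e' @ 3: {1,2,4,6,9,10,11}  ✓accept
'e' @ 4: {1,2,4,6,9,10,11}  ✓accept
'e' @ 5: {1,2,4,6,9,10,11}  ✓accept
'b' @ 6: {3,5,7,8,10}
'e' @ 7: {1,2,4,6,9,10,11}  ✓accept
'c' @ 8: {3,5,8,10}
'e' @ 9: {1,2,4,6,9,10,11}  ✓accept
final: {1,2,4,6,9,10,11}; accept 1 in set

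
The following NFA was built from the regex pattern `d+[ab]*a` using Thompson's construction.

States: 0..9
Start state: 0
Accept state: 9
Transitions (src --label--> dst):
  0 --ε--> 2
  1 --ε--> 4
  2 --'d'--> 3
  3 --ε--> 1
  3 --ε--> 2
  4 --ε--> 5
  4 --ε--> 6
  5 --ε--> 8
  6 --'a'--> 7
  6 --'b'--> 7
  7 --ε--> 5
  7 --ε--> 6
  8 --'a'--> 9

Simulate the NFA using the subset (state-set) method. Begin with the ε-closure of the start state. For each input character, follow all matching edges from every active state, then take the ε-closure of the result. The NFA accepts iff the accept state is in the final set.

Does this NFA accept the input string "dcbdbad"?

Answer: REJECT

Steps:
start: ε-closure({0}) = {0,2}
'd' @ 1: {1,2,3,4,5,6,8}
'c' @ 2: {}  — dead — no transitions
rest 'bdbad' ignored (set empty)
end set {} — state 9 not in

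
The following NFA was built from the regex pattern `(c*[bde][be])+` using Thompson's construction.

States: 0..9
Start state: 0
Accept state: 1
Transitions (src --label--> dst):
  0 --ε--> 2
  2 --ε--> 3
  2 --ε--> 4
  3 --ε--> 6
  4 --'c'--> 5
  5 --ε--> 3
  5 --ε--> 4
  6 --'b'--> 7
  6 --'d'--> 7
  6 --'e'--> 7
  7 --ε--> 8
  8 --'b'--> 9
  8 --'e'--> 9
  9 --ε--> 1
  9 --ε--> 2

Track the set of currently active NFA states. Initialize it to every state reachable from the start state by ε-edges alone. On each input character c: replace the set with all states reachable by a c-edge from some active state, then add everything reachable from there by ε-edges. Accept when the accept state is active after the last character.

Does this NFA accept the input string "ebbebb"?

Answer: ACCEPT

Derivation:
initial (ε-close {0}): {0,2,3,4,6}
'e' @ 1: {7,8}
'b' @ 2: {1,2,3,4,6,9}  ✓accept
'b' @ 3: {7,8}
'e' @ 4: {1,2,3,4,6,9}  ✓accept
'b' @ 5: {7,8}
'b' @ 6: {1,2,3,4,6,9}  ✓accept
after full input: {1,2,3,4,6,9}  (accept=1 in)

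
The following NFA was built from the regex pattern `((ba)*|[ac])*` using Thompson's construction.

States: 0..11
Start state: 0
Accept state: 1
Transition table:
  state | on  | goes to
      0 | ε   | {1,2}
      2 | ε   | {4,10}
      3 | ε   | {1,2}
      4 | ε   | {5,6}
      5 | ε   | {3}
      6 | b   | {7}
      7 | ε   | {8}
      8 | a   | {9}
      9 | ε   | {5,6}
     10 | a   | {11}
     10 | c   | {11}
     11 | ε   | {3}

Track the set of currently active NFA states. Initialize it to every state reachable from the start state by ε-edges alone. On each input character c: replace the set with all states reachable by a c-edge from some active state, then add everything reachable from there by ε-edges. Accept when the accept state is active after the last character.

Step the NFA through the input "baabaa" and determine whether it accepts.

initial (ε-close {0}): {0,1,2,3,4,5,6,10}
'b' @ 1: {7,8}
'a' @ 2: {1,2,3,4,5,6,9,10}  (accept∈set)
'a' @ 3: {1,2,3,4,5,6,10,11}  (accept∈set)
'b' @ 4: {7,8}
'a' @ 5: {1,2,3,4,5,6,9,10}  (accept∈set)
'a' @ 6: {1,2,3,4,5,6,10,11}  (accept∈set)
final: {1,2,3,4,5,6,10,11}; accept 1 in set

Answer: ACCEPT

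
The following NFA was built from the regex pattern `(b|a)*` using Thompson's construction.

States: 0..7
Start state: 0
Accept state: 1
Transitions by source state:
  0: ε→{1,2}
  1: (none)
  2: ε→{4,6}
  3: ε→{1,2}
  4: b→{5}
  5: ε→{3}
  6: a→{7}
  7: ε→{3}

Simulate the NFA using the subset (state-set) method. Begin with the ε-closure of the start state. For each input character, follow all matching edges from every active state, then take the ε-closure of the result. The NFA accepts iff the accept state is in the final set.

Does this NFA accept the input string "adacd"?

S₀ = ε-closure({0}) = {0,1,2,4,6}
'a' @ 1: {1,2,3,4,6,7}  ✓accept
'd' @ 2: {}  — no active states
rest 'acd' ignored (set empty)
after full input: {}  (accept=1 not in)

Answer: REJECT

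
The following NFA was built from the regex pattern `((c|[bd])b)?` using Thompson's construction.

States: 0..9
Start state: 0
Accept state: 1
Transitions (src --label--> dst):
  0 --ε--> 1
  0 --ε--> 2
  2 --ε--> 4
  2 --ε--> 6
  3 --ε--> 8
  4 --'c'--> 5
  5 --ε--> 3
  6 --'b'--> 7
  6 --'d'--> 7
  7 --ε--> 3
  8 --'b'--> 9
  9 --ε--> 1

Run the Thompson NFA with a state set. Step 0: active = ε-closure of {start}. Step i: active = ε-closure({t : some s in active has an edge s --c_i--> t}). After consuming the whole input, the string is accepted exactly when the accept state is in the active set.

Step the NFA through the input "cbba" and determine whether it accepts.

S₀ = ε-closure({0}) = {0,1,2,4,6}
'c' @ 1: {3,5,8}
'b' @ 2: {1,9}  [accepting]
'b' @ 3: {}  — dead — no transitions
rest 'a' ignored (set empty)
final: {}; accept 1 not in set

Answer: REJECT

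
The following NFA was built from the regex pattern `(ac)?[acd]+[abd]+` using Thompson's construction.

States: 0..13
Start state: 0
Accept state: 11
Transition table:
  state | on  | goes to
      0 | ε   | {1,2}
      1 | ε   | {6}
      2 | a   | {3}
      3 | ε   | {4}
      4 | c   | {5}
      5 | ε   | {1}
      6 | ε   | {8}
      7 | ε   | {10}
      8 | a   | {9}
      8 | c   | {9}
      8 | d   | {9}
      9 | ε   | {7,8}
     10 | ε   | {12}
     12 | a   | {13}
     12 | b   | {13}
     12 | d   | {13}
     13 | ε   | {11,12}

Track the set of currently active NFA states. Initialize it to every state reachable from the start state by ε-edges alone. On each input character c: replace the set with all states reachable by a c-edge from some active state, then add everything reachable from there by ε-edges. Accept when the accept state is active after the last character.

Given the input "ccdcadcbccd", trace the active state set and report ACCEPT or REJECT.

Answer: REJECT

Derivation:
S₀ = ε-closure({0}) = {0,1,2,6,8}
'c' @ 1: {7,8,9,10,12}
'c' @ 2: {7,8,9,10,12}
'd' @ 3: {7,8,9,10,11,12,13}  (accept∈set)
'c' @ 4: {7,8,9,10,12}
'a' @ 5: {7,8,9,10,11,12,13}  (accept∈set)
'd' @ 6: {7,8,9,10,11,12,13}  (accept∈set)
'c' @ 7: {7,8,9,10,12}
'b' @ 8: {11,12,13}  (accept∈set)
'c' @ 9: {}  — state set empty
rest 'cd' ignored (set empty)
final: {}; accept 11 not in set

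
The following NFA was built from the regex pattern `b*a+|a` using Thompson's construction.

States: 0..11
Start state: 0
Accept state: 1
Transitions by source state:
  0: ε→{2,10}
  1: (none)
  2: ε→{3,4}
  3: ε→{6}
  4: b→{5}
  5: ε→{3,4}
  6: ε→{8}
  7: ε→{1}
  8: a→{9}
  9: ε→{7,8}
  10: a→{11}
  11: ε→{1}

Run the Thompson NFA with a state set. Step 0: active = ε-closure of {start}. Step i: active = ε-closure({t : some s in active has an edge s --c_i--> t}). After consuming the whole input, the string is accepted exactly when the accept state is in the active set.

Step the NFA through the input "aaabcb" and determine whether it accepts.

start: ε-closure({0}) = {0,2,3,4,6,8,10}
'a' @ 1: {1,7,8,9,11}  ✓accept
'a' @ 2: {1,7,8,9}  ✓accept
'a' @ 3: {1,7,8,9}  ✓accept
'b' @ 4: {}  — dead — no transitions
rest 'cb' ignored (set empty)
final: {}; accept 1 not in set

Answer: REJECT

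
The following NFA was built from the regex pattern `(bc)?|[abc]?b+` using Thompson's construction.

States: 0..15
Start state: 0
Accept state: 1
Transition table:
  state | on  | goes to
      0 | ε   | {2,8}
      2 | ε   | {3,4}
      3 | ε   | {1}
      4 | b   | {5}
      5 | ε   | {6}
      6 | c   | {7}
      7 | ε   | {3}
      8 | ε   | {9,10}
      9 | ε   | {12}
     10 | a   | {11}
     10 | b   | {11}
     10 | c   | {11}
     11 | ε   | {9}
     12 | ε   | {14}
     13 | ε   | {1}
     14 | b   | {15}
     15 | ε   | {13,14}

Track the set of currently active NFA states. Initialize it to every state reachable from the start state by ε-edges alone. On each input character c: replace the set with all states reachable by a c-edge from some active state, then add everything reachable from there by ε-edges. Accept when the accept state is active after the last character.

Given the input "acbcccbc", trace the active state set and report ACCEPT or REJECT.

S₀ = ε-closure({0}) = {0,1,2,3,4,8,9,10,12,14}
'a' @ 1: {9,11,12,14}
'c' @ 2: {}  — dead — no transitions
rest 'bcccbc' ignored (set empty)
final: {}; accept 1 not in set

Answer: REJECT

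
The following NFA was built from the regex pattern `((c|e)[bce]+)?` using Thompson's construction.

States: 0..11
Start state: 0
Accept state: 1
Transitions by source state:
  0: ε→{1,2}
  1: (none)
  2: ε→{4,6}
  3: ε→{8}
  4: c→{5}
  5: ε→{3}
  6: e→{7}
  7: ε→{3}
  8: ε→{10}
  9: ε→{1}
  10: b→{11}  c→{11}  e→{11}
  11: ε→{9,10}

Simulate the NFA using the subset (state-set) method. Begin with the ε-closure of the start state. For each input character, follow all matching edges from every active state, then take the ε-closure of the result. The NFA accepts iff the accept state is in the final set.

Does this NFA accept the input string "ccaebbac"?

initial (ε-close {0}): {0,1,2,4,6}
'c' @ 1: {3,5,8,10}
'c' @ 2: {1,9,10,11}  (accept∈set)
'a' @ 3: {}  — state set empty
rest 'ebbac' ignored (set empty)
after full input: {}  (accept=1 not in)

Answer: REJECT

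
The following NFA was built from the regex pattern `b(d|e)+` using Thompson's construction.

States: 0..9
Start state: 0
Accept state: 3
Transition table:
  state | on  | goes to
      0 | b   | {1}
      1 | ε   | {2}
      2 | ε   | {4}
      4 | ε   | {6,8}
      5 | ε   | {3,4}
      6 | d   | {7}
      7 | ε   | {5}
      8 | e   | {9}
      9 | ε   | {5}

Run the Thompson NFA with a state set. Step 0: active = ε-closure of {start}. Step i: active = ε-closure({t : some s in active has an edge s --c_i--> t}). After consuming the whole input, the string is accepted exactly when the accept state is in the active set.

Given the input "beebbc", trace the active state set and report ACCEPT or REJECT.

Answer: REJECT

Trace:
S₀ = ε-closure({0}) = {0}
'b' @ 1: {1,2,4,6,8}
'e' @ 2: {3,4,5,6,8,9}  (accept∈set)
'e' @ 3: {3,4,5,6,8,9}  (accept∈set)
'b' @ 4: {}  — no active states
rest 'bc' ignored (set empty)
final: {}; accept 3 not in set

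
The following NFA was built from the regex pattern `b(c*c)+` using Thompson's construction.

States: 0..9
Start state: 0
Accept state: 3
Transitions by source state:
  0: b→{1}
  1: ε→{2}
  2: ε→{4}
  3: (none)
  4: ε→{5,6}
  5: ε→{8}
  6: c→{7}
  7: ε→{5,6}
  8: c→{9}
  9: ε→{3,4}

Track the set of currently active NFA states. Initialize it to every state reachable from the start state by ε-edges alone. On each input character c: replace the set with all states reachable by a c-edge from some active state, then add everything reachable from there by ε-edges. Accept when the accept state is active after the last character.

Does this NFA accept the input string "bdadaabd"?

start: ε-closure({0}) = {0}
'b' @ 1: {1,2,4,5,6,8}
'd' @ 2: {}  — dead — no transitions
rest 'adaabd' ignored (set empty)
final: {}; accept 3 not in set

Answer: REJECT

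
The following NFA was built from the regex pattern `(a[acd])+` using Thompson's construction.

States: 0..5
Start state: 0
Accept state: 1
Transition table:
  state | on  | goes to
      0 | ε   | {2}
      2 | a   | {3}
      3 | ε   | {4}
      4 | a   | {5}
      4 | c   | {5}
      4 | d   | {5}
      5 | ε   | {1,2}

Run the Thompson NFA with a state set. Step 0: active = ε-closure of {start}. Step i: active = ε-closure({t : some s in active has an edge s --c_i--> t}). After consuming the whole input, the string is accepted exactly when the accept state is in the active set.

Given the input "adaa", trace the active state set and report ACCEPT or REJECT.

start: ε-closure({0}) = {0,2}
'a' @ 1: {3,4}
'd' @ 2: {1,2,5}  ✓accept
'a' @ 3: {3,4}
'a' @ 4: {1,2,5}  ✓accept
end set {1,2,5} — state 1 in

Answer: ACCEPT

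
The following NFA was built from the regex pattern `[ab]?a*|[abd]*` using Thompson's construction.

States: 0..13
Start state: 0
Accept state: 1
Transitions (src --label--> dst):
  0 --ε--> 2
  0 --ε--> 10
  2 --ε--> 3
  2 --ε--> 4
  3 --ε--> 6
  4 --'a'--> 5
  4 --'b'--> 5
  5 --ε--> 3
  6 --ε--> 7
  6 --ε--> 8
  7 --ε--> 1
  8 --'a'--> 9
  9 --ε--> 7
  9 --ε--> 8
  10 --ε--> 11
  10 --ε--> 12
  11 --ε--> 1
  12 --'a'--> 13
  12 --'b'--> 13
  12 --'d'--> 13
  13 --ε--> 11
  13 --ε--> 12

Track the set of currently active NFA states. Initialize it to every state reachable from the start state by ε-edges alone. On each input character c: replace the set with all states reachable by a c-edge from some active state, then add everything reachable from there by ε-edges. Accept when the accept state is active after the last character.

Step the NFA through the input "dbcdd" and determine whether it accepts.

start: ε-closure({0}) = {0,1,2,3,4,6,7,8,10,11,12}
'd' @ 1: {1,11,12,13}  ✓accept
'b' @ 2: {1,11,12,13}  ✓accept
'c' @ 3: {}  — dead — no transitions
rest 'dd' ignored (set empty)
after full input: {}  (accept=1 not in)

Answer: REJECT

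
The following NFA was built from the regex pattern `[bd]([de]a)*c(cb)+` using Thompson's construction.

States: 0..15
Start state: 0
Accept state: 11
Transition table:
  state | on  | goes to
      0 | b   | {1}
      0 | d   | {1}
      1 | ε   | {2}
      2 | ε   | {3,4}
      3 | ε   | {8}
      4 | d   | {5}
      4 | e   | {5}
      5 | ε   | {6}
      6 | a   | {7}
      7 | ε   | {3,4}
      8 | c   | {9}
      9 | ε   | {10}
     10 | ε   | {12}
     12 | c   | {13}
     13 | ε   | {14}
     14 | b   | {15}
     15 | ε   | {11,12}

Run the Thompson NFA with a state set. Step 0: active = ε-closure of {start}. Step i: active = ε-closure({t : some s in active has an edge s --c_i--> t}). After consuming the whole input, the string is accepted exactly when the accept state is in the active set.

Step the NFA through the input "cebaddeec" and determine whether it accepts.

Answer: REJECT

Derivation:
S₀ = ε-closure({0}) = {0}
'c' @ 1: {}  — no active states
rest 'ebaddeec' ignored (set empty)
end set {} — state 11 not in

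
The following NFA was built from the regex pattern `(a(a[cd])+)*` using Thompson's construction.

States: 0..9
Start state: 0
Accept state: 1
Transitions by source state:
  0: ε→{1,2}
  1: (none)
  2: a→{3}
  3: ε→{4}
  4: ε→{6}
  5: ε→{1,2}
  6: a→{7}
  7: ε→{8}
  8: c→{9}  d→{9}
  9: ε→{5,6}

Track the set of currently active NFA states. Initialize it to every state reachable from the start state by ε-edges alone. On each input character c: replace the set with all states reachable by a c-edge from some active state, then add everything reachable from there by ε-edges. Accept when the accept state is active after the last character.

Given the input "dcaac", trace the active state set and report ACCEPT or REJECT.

Answer: REJECT

Steps:
S₀ = ε-closure({0}) = {0,1,2}
'd' @ 1: {}  — no active states
rest 'caac' ignored (set empty)
end set {} — state 1 not in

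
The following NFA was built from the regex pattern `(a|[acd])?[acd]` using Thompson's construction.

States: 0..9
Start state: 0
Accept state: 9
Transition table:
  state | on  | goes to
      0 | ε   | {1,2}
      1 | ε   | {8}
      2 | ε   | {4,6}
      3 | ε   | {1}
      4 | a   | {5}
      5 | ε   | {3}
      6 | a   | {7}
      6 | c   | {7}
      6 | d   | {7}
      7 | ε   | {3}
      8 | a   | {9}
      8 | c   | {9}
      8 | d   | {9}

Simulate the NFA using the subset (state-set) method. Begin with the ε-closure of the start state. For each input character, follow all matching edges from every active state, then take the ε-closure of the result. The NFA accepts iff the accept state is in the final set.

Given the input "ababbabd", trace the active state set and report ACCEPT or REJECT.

start: ε-closure({0}) = {0,1,2,4,6,8}
'a' @ 1: {1,3,5,7,8,9}  ✓accept
'b' @ 2: {}  — dead — no transitions
rest 'abbabd' ignored (set empty)
final: {}; accept 9 not in set

Answer: REJECT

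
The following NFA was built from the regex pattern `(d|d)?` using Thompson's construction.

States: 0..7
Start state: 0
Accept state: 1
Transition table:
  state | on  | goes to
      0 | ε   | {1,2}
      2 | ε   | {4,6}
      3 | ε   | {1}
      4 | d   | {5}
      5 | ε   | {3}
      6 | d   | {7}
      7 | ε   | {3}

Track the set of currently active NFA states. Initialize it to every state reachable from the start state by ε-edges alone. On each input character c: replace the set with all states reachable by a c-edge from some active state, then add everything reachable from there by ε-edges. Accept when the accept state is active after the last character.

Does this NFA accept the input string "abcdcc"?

S₀ = ε-closure({0}) = {0,1,2,4,6}
'a' @ 1: {}  — state set empty
rest 'bcdcc' ignored (set empty)
final: {}; accept 1 not in set

Answer: REJECT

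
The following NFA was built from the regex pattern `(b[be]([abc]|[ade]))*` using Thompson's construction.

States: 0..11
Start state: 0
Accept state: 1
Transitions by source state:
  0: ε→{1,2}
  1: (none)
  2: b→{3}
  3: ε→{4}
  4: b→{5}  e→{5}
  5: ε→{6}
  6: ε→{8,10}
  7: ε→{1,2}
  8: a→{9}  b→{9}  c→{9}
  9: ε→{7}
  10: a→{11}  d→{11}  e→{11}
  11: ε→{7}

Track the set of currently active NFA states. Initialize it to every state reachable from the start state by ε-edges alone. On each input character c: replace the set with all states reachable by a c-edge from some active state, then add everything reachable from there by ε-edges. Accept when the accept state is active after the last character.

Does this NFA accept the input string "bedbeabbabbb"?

S₀ = ε-closure({0}) = {0,1,2}
'b' @ 1: {3,4}
'e' @ 2: {5,6,8,10}
'd' @ 3: {1,2,7,11}  [accepting]
'b' @ 4: {3,4}
'e' @ 5: {5,6,8,10}
'a' @ 6: {1,2,7,9,11}  [accepting]
'b' @ 7: {3,4}
'b' @ 8: {5,6,8,10}
'a' @ 9: {1,2,7,9,11}  [accepting]
'b' @ 10: {3,4}
'b' @ 11: {5,6,8,10}
'b' @ 12: {1,2,7,9}  [accepting]
final: {1,2,7,9}; accept 1 in set

Answer: ACCEPT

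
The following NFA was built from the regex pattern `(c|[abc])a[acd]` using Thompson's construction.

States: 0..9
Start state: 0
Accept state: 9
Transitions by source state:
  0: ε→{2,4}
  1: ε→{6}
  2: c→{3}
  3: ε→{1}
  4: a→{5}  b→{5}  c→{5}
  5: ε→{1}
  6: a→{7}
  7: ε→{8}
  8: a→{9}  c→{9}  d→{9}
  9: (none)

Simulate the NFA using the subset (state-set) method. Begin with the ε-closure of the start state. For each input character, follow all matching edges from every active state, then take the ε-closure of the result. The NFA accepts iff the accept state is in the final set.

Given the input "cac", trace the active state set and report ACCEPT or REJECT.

Answer: ACCEPT

Derivation:
start: ε-closure({0}) = {0,2,4}
'c' @ 1: {1,3,5,6}
'a' @ 2: {7,8}
'c' @ 3: {9}  ✓accept
final: {9}; accept 9 in set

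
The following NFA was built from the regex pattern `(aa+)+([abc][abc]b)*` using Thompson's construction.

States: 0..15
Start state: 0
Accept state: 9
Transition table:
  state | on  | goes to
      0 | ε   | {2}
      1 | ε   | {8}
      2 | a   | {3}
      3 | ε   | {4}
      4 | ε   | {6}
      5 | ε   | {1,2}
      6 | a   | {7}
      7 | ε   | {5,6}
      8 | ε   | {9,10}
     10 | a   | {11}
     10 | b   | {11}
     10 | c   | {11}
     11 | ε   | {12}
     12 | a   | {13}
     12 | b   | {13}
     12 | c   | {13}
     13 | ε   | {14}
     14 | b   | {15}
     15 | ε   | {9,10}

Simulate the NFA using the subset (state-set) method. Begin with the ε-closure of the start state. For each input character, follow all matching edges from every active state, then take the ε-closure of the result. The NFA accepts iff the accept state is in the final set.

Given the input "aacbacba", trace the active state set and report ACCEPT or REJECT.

Answer: REJECT

Derivation:
start: ε-closure({0}) = {0,2}
'a' @ 1: {3,4,6}
'a' @ 2: {1,2,5,6,7,8,9,10}  [accepting]
'c' @ 3: {11,12}
'b' @ 4: {13,14}
'a' @ 5: {}  — dead — no transitions
rest 'cba' ignored (set empty)
end set {} — state 9 not in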